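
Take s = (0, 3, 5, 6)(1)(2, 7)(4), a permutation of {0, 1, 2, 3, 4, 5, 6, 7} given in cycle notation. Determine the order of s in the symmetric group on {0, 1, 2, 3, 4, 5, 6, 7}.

4

The disjoint cycles have lengths 4, 2, 1, 1.
The order of s is the least common multiple of its cycle lengths: lcm(4, 2) = 4.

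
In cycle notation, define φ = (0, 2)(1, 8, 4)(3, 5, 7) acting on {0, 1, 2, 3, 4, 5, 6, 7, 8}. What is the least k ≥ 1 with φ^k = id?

The cycle type of φ is (3, 3, 2, 1).
The order is lcm(3, 3, 2) = 6.

6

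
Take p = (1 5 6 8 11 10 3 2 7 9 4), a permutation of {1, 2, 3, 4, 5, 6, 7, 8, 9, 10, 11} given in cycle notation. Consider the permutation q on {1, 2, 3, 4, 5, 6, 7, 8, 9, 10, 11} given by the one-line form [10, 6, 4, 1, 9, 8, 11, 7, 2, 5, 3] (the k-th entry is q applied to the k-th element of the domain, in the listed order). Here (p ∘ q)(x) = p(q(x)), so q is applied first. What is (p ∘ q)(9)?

7

(p ∘ q)(9) = p(q(9)). q(9) = 2, then p(2) = 7. So (p ∘ q)(9) = 7.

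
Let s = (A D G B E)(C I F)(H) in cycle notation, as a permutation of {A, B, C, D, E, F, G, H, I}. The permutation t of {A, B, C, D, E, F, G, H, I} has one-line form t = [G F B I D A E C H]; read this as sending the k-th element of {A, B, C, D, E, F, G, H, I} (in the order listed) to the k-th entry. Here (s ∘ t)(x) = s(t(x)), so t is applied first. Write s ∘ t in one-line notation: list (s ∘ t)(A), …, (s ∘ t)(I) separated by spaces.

(s ∘ t)(x) = s(t(x)). Computing each image: s(t(A)) = s(G) = B, s(t(B)) = s(F) = C, s(t(C)) = s(B) = E, s(t(D)) = s(I) = F, s(t(E)) = s(D) = G, s(t(F)) = s(A) = D, s(t(G)) = s(E) = A, s(t(H)) = s(C) = I, s(t(I)) = s(H) = H.
Hence s ∘ t = [B C E F G D A I H].

B C E F G D A I H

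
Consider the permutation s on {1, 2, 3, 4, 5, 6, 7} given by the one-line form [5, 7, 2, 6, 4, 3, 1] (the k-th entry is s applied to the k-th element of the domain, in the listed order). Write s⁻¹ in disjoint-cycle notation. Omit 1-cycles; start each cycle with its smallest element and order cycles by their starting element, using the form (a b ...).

First write s in disjoint cycles: (1 5 4 6 3 2 7).
Reversing each cycle (and rotating so the smallest element leads) gives s⁻¹ = (1 7 2 3 6 4 5).

(1 7 2 3 6 4 5)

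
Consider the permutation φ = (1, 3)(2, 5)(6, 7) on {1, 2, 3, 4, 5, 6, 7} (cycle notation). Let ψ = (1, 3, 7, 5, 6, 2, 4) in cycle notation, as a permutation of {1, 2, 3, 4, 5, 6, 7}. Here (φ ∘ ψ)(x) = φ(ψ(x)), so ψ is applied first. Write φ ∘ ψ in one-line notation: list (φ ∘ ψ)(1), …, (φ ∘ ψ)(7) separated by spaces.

1 4 6 3 7 5 2

Chase each element through ψ then φ: 1 → 3 → 1; 2 → 4 → 4; 3 → 7 → 6; 4 → 1 → 3; 5 → 6 → 7; 6 → 2 → 5; 7 → 5 → 2.
So φ ∘ ψ in one-line form is 1 4 6 3 7 5 2.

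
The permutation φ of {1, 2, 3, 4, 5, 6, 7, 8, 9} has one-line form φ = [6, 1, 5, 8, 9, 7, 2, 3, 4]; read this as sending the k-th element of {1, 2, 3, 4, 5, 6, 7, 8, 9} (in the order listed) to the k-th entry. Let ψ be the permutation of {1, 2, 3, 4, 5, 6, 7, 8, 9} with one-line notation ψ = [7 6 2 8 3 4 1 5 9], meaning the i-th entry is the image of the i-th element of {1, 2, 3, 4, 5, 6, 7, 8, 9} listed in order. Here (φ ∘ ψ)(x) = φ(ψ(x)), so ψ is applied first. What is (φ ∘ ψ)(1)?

2

(φ ∘ ψ)(1) = φ(ψ(1)). ψ(1) = 7, then φ(7) = 2. So (φ ∘ ψ)(1) = 2.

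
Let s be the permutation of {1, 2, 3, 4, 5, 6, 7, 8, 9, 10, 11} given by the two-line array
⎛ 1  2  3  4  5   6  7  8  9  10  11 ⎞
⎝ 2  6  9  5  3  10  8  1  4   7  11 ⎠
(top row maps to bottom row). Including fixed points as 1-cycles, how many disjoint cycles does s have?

3

The cycle decomposition is (1, 2, 6, 10, 7, 8)(3, 9, 4, 5)(11), which has 3 cycles (counting 1-cycles).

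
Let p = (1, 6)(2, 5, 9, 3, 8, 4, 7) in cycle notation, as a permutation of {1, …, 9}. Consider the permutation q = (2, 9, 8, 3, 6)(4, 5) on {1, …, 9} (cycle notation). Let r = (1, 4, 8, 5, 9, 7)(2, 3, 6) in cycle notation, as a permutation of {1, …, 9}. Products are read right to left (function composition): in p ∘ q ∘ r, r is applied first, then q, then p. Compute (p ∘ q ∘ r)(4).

8

(p ∘ q ∘ r)(4) = p(q(r(4))). r(4) = 8, then q(8) = 3, then p(3) = 8, so the result is 8.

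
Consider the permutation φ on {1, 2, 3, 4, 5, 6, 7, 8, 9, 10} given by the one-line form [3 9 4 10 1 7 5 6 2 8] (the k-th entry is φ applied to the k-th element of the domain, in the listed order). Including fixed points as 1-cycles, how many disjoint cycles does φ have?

2

The cycle decomposition is (1, 3, 4, 10, 8, 6, 7, 5)(2, 9), which has 2 cycles (counting 1-cycles).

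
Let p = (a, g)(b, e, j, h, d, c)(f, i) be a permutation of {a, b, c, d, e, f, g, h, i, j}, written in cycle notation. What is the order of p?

The disjoint cycles have lengths 6, 2, 2.
Since disjoint cycles commute, ord(p) = lcm(6, 2, 2) = 6.

6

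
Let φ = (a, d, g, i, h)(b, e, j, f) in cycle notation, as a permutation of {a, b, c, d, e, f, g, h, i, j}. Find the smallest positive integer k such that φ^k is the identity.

The cycle type of φ is (5, 4, 1).
The order is lcm(5, 4) = 20.

20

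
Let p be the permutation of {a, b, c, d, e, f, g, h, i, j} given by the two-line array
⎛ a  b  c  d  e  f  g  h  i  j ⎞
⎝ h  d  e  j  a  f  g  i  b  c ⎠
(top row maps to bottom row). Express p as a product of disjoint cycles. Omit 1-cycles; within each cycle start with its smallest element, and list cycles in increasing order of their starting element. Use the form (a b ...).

Start at a and follow images: a → h → i → b → d → j → c → e → a, giving the cycle (a h i b d j c e).
Repeating from the next unused element and collecting all non-trivial cycles gives (a h i b d j c e).

(a h i b d j c e)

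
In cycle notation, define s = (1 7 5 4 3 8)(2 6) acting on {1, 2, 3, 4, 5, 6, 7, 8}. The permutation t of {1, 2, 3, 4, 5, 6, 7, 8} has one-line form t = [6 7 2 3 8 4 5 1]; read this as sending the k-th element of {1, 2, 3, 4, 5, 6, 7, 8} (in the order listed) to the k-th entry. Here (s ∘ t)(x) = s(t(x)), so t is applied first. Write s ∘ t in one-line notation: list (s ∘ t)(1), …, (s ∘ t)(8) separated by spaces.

(s ∘ t)(x) = s(t(x)). Computing each image: s(t(1)) = s(6) = 2, s(t(2)) = s(7) = 5, s(t(3)) = s(2) = 6, s(t(4)) = s(3) = 8, s(t(5)) = s(8) = 1, s(t(6)) = s(4) = 3, s(t(7)) = s(5) = 4, s(t(8)) = s(1) = 7.
Hence s ∘ t = [2 5 6 8 1 3 4 7].

2 5 6 8 1 3 4 7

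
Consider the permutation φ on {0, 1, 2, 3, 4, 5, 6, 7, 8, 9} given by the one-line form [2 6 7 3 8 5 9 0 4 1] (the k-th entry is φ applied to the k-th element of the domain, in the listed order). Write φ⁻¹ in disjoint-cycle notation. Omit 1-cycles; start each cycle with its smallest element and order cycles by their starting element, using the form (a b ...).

The cycle decomposition of φ is (0 2 7)(1 6 9)(4 8).
Reversing each cycle (and rotating so the smallest element leads) gives φ⁻¹ = (0 7 2)(1 9 6)(4 8).

(0 7 2)(1 9 6)(4 8)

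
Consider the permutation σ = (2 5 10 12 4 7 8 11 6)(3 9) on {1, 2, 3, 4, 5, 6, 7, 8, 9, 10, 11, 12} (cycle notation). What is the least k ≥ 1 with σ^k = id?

18

The disjoint cycles have lengths 9, 2, 1.
The order is lcm(9, 2) = 18.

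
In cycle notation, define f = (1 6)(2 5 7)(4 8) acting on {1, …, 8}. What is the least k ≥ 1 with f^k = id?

6

The disjoint cycles have lengths 3, 2, 2, 1.
Since disjoint cycles commute, ord(f) = lcm(3, 2, 2) = 6.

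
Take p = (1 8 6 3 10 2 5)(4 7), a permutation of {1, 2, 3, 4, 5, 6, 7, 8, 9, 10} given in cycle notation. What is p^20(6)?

8

6 lies in the 7-cycle (1 8 6 3 10 2 5).
Since the cycle has length 7, p^20 acts on it the same as p^6 (20 mod 7 = 6).
Stepping 6 places around the cycle: 6 → 3 → 10 → 2 → 5 → 1 → 8.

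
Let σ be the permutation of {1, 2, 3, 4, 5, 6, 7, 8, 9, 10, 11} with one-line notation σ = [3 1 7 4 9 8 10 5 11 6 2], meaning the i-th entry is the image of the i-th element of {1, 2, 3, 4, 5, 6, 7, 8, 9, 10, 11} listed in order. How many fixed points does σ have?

The fixed points (elements with σ(x) = x) are {4}, so there is 1.

1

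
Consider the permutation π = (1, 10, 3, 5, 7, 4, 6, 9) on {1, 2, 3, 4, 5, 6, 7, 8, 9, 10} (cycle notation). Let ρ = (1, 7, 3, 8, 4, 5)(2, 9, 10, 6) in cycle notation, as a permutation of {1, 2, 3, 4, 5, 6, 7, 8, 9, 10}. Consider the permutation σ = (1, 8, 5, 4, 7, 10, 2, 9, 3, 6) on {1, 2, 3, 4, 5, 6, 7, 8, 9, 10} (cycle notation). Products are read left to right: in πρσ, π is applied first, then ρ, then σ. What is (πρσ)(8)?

(πρσ)(8) = σ(ρ(π(8))). π(8) = 8, then ρ(8) = 4, then σ(4) = 7, so the result is 7.

7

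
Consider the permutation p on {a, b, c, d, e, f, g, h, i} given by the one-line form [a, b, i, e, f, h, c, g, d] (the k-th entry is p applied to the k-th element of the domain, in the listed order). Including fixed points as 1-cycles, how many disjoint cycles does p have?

The cycle decomposition is (a)(b)(c, i, d, e, f, h, g), which has 3 cycles (counting 1-cycles).

3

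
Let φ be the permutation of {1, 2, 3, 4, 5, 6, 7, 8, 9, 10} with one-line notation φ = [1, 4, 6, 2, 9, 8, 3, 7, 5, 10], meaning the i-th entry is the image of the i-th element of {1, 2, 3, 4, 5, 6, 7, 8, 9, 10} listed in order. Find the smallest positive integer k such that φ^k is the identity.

4

Writing φ as disjoint cycles, the cycle lengths are 4, 2, 2, 1, 1.
The order is lcm(4, 2, 2) = 4.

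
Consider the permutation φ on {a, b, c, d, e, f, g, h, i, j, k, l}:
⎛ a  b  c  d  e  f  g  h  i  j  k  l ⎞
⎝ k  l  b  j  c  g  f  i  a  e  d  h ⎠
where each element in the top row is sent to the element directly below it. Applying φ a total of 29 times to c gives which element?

Tracing c → b → … returns to c after 10 steps, so c lies in a 10-cycle (a, k, d, j, e, c, b, l, h, i).
On a 10-cycle, φ^10 is the identity, so φ^29 = φ^9 there (29 ≡ 9 mod 10).
Advancing 9 steps from c: c → b → l → h → i → a → k → d → j → e.

e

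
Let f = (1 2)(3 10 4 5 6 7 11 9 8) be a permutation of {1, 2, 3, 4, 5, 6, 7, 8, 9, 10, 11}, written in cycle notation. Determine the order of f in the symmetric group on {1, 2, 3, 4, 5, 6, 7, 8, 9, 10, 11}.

18

The disjoint cycles have lengths 9, 2.
The order of f is the least common multiple of its cycle lengths: lcm(9, 2) = 18.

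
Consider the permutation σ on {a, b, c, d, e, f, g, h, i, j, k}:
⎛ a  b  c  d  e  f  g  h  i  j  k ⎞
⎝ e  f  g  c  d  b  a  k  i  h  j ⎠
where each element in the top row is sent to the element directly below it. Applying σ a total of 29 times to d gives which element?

e

Tracing d → c → … returns to d after 5 steps, so d lies in a 5-cycle (a, e, d, c, g).
Since the cycle has length 5, σ^29 acts on it the same as σ^4 (29 mod 5 = 4).
Stepping 4 places around the cycle: d → c → g → a → e.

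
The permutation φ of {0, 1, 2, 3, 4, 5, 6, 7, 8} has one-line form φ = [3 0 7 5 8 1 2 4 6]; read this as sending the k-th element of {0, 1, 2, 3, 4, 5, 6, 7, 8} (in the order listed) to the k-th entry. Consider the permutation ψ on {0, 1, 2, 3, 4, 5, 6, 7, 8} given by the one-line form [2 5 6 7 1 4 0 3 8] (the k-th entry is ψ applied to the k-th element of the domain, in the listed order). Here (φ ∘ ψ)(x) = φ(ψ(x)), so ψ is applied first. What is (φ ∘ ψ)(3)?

First apply ψ: ψ(3) = 7, then φ(7) = 4. Thus (φ ∘ ψ)(3) = 4.

4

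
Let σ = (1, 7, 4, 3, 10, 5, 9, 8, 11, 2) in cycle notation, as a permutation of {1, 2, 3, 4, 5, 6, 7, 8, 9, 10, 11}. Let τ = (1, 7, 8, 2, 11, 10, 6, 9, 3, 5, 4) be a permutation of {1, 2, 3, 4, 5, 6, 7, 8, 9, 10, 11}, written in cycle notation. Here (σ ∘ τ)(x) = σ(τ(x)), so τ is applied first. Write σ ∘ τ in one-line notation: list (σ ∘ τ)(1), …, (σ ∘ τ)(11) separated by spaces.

Chase each element through τ then σ: 1 → 7 → 4; 2 → 11 → 2; 3 → 5 → 9; 4 → 1 → 7; 5 → 4 → 3; 6 → 9 → 8; 7 → 8 → 11; 8 → 2 → 1; 9 → 3 → 10; 10 → 6 → 6; 11 → 10 → 5.
So σ ∘ τ in one-line form is 4 2 9 7 3 8 11 1 10 6 5.

4 2 9 7 3 8 11 1 10 6 5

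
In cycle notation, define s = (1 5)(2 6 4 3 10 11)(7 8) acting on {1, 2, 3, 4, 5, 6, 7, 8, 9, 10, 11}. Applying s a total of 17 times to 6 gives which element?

2

6 lies in the 6-cycle (2 6 4 3 10 11).
On a 6-cycle, s^6 is the identity, so s^17 = s^5 there (17 ≡ 5 mod 6).
Advancing 5 steps from 6: 6 → 4 → 3 → 10 → 11 → 2.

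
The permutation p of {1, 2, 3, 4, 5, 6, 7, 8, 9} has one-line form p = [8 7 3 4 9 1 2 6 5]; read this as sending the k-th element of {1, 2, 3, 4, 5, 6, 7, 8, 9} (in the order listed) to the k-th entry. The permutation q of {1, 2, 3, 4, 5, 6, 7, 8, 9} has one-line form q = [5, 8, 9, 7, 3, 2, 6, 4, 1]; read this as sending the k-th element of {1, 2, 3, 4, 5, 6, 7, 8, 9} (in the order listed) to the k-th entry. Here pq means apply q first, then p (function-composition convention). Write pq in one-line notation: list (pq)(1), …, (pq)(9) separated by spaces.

9 6 5 2 3 7 1 4 8

(pq)(x) = p(q(x)). Computing each image: p(q(1)) = p(5) = 9, p(q(2)) = p(8) = 6, p(q(3)) = p(9) = 5, p(q(4)) = p(7) = 2, p(q(5)) = p(3) = 3, p(q(6)) = p(2) = 7, p(q(7)) = p(6) = 1, p(q(8)) = p(4) = 4, p(q(9)) = p(1) = 8.
Hence pq = [9 6 5 2 3 7 1 4 8].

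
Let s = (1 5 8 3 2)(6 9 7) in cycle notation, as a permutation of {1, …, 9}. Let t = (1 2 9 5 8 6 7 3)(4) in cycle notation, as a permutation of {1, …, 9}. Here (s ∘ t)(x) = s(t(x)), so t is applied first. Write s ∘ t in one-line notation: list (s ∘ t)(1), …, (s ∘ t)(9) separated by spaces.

(s ∘ t)(x) = s(t(x)). Computing each image: s(t(1)) = s(2) = 1, s(t(2)) = s(9) = 7, s(t(3)) = s(1) = 5, s(t(4)) = s(4) = 4, s(t(5)) = s(8) = 3, s(t(6)) = s(7) = 6, s(t(7)) = s(3) = 2, s(t(8)) = s(6) = 9, s(t(9)) = s(5) = 8.
Hence s ∘ t = [1 7 5 4 3 6 2 9 8].

1 7 5 4 3 6 2 9 8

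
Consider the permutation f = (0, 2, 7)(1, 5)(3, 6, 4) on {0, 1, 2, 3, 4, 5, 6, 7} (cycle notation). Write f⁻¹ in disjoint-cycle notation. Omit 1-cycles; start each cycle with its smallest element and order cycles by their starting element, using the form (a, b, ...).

If f sends a → b within a cycle, f⁻¹ sends b → a; equivalently, reverse each cycle.
Reversing each cycle of f and rotating so the smallest element leads gives (0, 7, 2)(1, 5)(3, 4, 6).

(0, 7, 2)(1, 5)(3, 4, 6)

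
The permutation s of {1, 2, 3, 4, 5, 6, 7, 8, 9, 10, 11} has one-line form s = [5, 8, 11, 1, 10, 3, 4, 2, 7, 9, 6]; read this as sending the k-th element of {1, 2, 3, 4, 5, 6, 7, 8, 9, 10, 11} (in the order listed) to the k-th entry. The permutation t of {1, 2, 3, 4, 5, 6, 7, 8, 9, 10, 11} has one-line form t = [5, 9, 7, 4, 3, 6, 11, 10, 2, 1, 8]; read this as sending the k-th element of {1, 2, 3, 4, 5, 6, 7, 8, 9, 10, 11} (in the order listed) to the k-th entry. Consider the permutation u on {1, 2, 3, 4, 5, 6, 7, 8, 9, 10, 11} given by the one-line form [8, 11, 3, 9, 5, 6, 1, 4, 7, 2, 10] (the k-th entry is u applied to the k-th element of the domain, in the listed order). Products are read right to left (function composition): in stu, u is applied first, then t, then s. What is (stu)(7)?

10

(stu)(7) = s(t(u(7))). u(7) = 1, then t(1) = 5, then s(5) = 10, so the result is 10.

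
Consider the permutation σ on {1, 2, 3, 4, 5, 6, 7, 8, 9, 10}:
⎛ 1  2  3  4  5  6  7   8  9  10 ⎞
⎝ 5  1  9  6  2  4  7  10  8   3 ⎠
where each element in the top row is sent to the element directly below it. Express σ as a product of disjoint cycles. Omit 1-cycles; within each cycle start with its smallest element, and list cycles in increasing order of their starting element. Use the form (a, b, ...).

(1, 5, 2)(3, 9, 8, 10)(4, 6)

Start at 1 and follow images: 1 → 5 → 2 → 1, giving the cycle (1, 5, 2).
Repeating from the next unused element and collecting all non-trivial cycles gives (1, 5, 2)(3, 9, 8, 10)(4, 6).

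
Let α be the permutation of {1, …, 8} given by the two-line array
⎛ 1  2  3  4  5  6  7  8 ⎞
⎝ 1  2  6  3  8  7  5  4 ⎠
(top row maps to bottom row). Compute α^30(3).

3

Tracing 3 → 6 → … returns to 3 after 6 steps, so 3 lies in a 6-cycle (3, 6, 7, 5, 8, 4).
On a 6-cycle, α^6 is the identity, so α^30 = α^0 there (30 ≡ 0 mod 6).
So α^30(3) = 3.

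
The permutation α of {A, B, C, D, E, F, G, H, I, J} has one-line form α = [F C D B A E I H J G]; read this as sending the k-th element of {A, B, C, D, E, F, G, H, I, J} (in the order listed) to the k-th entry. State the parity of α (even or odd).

even

In disjoint-cycle form the cycle lengths are 3, 3, 3, 1.
A cycle of length ℓ contributes ℓ−1 transpositions, so α is a product of 2 + 2 + 2 = 6 transpositions — even.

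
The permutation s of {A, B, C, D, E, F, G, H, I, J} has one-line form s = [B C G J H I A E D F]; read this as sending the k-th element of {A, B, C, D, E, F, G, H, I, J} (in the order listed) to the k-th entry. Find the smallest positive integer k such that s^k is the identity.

4

Writing s as disjoint cycles, the cycle lengths are 4, 4, 2.
The order is lcm(4, 4, 2) = 4.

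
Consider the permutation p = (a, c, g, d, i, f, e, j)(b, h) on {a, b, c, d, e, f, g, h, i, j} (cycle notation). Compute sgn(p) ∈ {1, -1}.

1

The cycle lengths are 8, 2.
A cycle of length ℓ contributes ℓ−1 transpositions, so p is a product of 7 + 1 = 8 transpositions — even.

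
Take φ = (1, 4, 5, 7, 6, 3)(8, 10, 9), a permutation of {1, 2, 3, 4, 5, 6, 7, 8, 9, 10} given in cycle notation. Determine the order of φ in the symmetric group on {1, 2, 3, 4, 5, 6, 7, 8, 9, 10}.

6

The disjoint cycles have lengths 6, 3, 1.
The order of φ is the least common multiple of its cycle lengths: lcm(6, 3) = 6.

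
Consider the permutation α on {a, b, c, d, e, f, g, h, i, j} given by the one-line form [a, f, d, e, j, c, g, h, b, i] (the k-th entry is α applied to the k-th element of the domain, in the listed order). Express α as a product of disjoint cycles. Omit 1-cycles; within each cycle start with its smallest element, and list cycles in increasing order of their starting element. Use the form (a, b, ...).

Start at b and follow images: b → f → c → d → e → j → i → b, giving the cycle (b, f, c, d, e, j, i).
Repeating from the next unused element and collecting all non-trivial cycles gives (b, f, c, d, e, j, i).

(b, f, c, d, e, j, i)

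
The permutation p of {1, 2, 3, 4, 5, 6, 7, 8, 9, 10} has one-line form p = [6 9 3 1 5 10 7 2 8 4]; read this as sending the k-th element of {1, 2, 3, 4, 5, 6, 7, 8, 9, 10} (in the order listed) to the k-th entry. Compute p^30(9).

9

Tracing 9 → 8 → … returns to 9 after 3 steps, so 9 lies in a 3-cycle (2, 9, 8).
Since the cycle has length 3, p^30 acts on it the same as p^0 (30 mod 3 = 0).
So p^30(9) = 9.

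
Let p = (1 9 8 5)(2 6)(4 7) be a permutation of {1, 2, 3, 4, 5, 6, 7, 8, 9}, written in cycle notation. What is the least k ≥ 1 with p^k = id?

The cycle type of p is (4, 2, 2, 1).
Since disjoint cycles commute, ord(p) = lcm(4, 2, 2) = 4.

4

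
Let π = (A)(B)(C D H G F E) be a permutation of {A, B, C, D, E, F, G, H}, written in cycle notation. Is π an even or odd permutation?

odd

The cycle lengths are 6, 1, 1.
A cycle is odd iff its length is even; π has 1 even-length cycle, so sgn(π) = (−1)^1 and π is odd.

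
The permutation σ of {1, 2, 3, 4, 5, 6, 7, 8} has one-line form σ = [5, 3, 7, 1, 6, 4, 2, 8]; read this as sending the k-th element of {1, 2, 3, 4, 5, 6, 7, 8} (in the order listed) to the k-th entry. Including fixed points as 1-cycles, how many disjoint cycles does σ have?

3

The cycle decomposition is (1, 5, 6, 4)(2, 3, 7)(8), which has 3 cycles (counting 1-cycles).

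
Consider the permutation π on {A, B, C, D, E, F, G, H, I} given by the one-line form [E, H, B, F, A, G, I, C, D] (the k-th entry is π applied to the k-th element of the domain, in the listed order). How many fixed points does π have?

0

No element satisfies π(x) = x, so there are 0 fixed points.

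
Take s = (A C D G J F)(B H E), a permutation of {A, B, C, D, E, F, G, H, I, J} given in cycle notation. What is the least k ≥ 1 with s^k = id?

The disjoint cycles have lengths 6, 3, 1.
Since disjoint cycles commute, ord(s) = lcm(6, 3) = 6.

6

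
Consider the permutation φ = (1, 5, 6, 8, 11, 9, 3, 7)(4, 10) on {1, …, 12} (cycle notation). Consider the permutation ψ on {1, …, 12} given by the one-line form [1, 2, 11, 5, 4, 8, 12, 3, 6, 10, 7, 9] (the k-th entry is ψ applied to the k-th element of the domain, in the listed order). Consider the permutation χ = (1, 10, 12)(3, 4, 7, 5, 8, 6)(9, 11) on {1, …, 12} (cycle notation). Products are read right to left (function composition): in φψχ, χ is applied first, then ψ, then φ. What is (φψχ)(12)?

Apply the permutations in order: χ(12) = 1, then ψ(1) = 1, then φ(1) = 5. So (φψχ)(12) = 5.

5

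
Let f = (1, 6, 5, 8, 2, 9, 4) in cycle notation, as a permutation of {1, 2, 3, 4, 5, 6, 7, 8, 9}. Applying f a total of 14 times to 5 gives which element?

5

5 lies in the 7-cycle (1, 6, 5, 8, 2, 9, 4).
On a 7-cycle, f^7 is the identity, so f^14 = f^0 there (14 ≡ 0 mod 7).
So f^14(5) = 5.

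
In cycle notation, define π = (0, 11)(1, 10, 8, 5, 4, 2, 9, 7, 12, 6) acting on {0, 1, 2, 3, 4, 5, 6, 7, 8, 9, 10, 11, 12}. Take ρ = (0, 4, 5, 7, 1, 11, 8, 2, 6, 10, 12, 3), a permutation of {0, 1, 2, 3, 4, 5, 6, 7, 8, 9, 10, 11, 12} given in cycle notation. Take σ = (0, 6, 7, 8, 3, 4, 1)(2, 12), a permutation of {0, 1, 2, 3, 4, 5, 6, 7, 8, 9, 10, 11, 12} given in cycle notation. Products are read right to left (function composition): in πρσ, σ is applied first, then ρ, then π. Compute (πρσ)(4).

0

Chase 4: σ(4) = 1; ρ(1) = 11; π(11) = 0. Hence (πρσ)(4) = 0.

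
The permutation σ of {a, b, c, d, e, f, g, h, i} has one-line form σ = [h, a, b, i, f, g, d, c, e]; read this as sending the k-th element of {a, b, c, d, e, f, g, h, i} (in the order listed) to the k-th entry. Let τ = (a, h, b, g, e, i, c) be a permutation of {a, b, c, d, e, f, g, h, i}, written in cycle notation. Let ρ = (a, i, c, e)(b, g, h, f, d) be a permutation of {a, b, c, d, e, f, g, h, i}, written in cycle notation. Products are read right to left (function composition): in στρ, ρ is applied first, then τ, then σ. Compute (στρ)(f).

Apply the permutations in order: ρ(f) = d, then τ(d) = d, then σ(d) = i. So (στρ)(f) = i.

i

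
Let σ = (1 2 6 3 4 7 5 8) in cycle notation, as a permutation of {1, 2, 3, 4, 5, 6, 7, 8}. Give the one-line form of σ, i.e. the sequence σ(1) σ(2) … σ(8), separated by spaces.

2 6 4 7 8 3 5 1

Image by image: 1→2, 2→6, 3→4, 4→7, 5→8, 6→3, 7→5, 8→1.
Listing these in domain order gives 2 6 4 7 8 3 5 1.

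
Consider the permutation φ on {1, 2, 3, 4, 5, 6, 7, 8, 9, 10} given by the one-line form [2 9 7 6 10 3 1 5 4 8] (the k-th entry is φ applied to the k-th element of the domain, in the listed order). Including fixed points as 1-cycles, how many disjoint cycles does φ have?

2

The cycle decomposition is (1, 2, 9, 4, 6, 3, 7)(5, 10, 8), which has 2 cycles (counting 1-cycles).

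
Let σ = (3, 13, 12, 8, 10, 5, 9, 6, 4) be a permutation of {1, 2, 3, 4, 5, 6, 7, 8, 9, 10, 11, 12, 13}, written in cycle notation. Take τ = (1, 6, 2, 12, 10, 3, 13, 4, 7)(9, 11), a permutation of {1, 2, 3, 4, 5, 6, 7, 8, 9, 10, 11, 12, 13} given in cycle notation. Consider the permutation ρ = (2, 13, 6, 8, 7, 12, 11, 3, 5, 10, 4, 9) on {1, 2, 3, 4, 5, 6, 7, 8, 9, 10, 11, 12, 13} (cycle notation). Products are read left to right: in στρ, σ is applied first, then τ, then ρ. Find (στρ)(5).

(στρ)(5) = ρ(τ(σ(5))). σ(5) = 9, then τ(9) = 11, then ρ(11) = 3, so the result is 3.

3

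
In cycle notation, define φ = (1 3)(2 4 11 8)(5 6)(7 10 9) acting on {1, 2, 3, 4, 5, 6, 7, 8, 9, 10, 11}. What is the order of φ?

The disjoint cycles have lengths 4, 3, 2, 2.
The order of φ is the least common multiple of its cycle lengths: lcm(4, 3, 2, 2) = 12.

12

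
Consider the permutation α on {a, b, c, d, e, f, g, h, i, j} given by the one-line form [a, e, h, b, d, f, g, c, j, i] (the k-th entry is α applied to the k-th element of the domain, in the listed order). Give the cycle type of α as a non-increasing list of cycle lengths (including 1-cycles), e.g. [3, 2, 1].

[3, 2, 2, 1, 1, 1]

The disjoint cycles are (a)(b e d)(c h)(f)(g)(i j), with lengths 3, 2, 2, 1, 1, 1 in non-increasing order.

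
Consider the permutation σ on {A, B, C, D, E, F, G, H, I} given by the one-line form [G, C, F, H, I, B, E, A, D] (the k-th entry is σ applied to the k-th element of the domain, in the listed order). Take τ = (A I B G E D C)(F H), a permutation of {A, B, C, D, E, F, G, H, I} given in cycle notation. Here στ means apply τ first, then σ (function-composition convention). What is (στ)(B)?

(στ)(B) = σ(τ(B)). τ(B) = G, then σ(G) = E. So (στ)(B) = E.

E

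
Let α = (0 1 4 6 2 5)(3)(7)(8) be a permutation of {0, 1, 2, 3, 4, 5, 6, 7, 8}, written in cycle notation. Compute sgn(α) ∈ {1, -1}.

-1

The cycle lengths are 6, 1, 1, 1.
A cycle is odd iff its length is even; α has 1 even-length cycle, so sgn(α) = (−1)^1 and α is odd.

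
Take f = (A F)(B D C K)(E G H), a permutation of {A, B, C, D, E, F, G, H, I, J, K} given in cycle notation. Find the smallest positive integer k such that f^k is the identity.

12

The disjoint cycles have lengths 4, 3, 2, 1, 1.
Since disjoint cycles commute, ord(f) = lcm(4, 3, 2) = 12.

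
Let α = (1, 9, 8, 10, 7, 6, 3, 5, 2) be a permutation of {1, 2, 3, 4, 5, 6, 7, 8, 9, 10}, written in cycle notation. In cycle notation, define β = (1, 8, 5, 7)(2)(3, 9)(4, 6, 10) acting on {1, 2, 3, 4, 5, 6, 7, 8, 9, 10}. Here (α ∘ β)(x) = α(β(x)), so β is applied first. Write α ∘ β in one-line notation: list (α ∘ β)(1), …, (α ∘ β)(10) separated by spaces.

10 1 8 3 6 7 9 2 5 4

For each element, apply β then α: 1 → 8 → 10; 2 → 2 → 1; 3 → 9 → 8; 4 → 6 → 3; 5 → 7 → 6; 6 → 10 → 7; 7 → 1 → 9; 8 → 5 → 2; 9 → 3 → 5; 10 → 4 → 4.
So α ∘ β in one-line form is 10 1 8 3 6 7 9 2 5 4.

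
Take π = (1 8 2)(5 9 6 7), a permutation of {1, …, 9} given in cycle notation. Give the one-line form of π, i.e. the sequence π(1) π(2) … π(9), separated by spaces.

8 1 3 4 9 7 5 2 6

Image by image: 1→8, 2→1, 3→3, 4→4, 5→9, 6→7, 7→5, 8→2, 9→6.
So the one-line form is 8 1 3 4 9 7 5 2 6.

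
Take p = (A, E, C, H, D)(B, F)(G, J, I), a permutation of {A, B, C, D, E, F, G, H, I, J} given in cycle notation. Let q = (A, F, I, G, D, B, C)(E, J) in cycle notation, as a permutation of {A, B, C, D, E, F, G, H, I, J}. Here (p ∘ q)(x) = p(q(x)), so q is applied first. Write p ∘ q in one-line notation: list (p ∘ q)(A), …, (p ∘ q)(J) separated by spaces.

(p ∘ q)(x) = p(q(x)). Computing each image: p(q(A)) = p(F) = B, p(q(B)) = p(C) = H, p(q(C)) = p(A) = E, p(q(D)) = p(B) = F, p(q(E)) = p(J) = I, p(q(F)) = p(I) = G, p(q(G)) = p(D) = A, p(q(H)) = p(H) = D, p(q(I)) = p(G) = J, p(q(J)) = p(E) = C.
Hence p ∘ q = [B H E F I G A D J C].

B H E F I G A D J C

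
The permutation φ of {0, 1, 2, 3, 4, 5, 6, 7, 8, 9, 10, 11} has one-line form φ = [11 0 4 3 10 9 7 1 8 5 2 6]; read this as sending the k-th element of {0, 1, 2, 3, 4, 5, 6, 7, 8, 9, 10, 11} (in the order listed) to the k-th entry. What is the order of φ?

30

The disjoint-cycle form of φ has cycle lengths 5, 3, 2, 1, 1.
Since disjoint cycles commute, ord(φ) = lcm(5, 3, 2) = 30.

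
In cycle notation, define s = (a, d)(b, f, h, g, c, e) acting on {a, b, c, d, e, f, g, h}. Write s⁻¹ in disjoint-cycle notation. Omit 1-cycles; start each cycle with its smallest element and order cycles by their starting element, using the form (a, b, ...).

(a, d)(b, e, c, g, h, f)

If s sends a → b within a cycle, s⁻¹ sends b → a; equivalently, reverse each cycle.
Reversing each cycle of s and rotating so the smallest element leads gives (a, d)(b, e, c, g, h, f).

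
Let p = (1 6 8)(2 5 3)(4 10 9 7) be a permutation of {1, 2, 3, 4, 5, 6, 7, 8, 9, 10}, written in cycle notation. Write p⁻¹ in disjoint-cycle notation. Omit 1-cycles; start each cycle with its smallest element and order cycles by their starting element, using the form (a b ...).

(1 8 6)(2 3 5)(4 7 9 10)

If p sends a → b within a cycle, p⁻¹ sends b → a; equivalently, reverse each cycle.
Reversing each cycle of p and rotating so the smallest element leads gives (1 8 6)(2 3 5)(4 7 9 10).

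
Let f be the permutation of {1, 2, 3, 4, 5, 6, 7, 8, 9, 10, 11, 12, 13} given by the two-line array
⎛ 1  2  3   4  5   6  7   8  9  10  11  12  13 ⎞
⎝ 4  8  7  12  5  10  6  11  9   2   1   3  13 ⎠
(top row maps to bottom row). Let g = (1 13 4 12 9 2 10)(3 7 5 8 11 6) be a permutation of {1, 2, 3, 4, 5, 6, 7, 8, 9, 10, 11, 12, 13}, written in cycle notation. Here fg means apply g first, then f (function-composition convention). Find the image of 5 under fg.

g(5) = 8, then f(8) = 11; composing gives (fg)(5) = 11.

11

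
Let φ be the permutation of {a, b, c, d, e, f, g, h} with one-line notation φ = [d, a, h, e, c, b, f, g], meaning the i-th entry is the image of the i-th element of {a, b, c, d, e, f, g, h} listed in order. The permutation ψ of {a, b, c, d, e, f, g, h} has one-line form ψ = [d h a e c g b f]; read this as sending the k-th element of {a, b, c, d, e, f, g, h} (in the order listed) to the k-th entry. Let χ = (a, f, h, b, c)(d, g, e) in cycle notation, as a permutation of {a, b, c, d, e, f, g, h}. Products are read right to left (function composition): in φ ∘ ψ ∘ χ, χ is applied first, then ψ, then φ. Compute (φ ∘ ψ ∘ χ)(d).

a

(φ ∘ ψ ∘ χ)(d) = φ(ψ(χ(d))). χ(d) = g, then ψ(g) = b, then φ(b) = a, so the result is a.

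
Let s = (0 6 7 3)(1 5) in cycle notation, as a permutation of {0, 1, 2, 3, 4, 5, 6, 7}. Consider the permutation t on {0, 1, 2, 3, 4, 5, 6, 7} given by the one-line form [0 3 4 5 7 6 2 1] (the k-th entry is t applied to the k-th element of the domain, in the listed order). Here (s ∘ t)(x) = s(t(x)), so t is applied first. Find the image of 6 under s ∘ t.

2

(s ∘ t)(6) = s(t(6)). t(6) = 2, then s(2) = 2. So (s ∘ t)(6) = 2.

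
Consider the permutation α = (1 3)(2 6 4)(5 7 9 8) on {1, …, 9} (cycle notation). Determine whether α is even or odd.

even

The cycle lengths are 4, 3, 2.
A cycle is odd iff its length is even; α has 2 even-length cycles, so sgn(α) = (−1)^2 and α is even.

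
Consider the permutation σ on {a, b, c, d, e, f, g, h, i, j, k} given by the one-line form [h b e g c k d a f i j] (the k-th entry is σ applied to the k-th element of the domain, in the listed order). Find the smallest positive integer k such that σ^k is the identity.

The disjoint-cycle form of σ has cycle lengths 4, 2, 2, 2, 1.
Since disjoint cycles commute, ord(σ) = lcm(4, 2, 2, 2) = 4.

4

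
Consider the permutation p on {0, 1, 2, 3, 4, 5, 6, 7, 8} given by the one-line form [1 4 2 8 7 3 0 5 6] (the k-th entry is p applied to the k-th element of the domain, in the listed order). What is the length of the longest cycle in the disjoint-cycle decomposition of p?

8

Decomposing into disjoint cycles gives (0, 1, 4, 7, 5, 3, 8, 6); the longest has length 8.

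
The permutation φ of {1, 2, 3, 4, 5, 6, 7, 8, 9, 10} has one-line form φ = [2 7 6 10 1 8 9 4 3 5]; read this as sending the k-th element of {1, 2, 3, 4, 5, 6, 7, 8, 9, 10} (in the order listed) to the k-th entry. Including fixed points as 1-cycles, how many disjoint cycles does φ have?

1

The cycle decomposition is (1, 2, 7, 9, 3, 6, 8, 4, 10, 5), which has 1 cycle (counting 1-cycles).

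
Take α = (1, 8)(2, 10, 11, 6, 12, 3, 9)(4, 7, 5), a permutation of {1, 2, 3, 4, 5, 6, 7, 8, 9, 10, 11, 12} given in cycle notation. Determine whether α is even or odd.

The cycle lengths are 7, 3, 2.
A cycle of length ℓ contributes ℓ−1 transpositions, so α is a product of 6 + 2 + 1 = 9 transpositions — odd.

odd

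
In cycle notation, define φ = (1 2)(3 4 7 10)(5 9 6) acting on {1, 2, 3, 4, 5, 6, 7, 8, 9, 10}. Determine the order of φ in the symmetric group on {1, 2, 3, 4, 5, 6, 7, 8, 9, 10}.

12

The disjoint cycles have lengths 4, 3, 2, 1.
Since disjoint cycles commute, ord(φ) = lcm(4, 3, 2) = 12.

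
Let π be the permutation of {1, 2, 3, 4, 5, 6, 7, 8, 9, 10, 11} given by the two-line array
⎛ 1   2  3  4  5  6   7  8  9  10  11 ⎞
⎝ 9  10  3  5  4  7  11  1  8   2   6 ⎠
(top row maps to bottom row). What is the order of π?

6

Decomposing into disjoint cycles gives cycle lengths 3, 3, 2, 2, 1.
The order is lcm(3, 3, 2, 2) = 6.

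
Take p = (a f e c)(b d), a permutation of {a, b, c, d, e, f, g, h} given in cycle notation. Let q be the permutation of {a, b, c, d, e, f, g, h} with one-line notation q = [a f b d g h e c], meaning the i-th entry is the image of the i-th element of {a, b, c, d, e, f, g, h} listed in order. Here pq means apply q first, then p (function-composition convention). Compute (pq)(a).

f

First apply q: q(a) = a, then p(a) = f. Thus (pq)(a) = f.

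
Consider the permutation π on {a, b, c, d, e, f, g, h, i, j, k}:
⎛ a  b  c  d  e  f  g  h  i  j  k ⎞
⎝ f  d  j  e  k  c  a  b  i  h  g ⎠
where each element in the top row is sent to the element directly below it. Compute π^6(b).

Tracing b → d → … returns to b after 10 steps, so b lies in a 10-cycle (a, f, c, j, h, b, d, e, k, g).
Stepping 6 places around the cycle: b → d → e → k → g → a → f.

f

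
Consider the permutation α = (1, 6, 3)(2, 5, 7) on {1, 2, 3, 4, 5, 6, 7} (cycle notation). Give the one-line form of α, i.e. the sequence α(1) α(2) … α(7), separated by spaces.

6 5 1 4 7 3 2

Each element maps to the next entry in its cycle (wrapping to the front): 1→6, 2→5, 3→1, 4→4, 5→7, 6→3, 7→2.
So the one-line form is 6 5 1 4 7 3 2.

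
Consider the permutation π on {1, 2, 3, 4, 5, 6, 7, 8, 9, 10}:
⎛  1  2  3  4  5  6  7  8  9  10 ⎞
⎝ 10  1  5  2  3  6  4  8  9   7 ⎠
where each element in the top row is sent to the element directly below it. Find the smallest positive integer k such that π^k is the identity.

10

Writing π as disjoint cycles, the cycle lengths are 5, 2, 1, 1, 1.
The order of π is the least common multiple of its cycle lengths: lcm(5, 2) = 10.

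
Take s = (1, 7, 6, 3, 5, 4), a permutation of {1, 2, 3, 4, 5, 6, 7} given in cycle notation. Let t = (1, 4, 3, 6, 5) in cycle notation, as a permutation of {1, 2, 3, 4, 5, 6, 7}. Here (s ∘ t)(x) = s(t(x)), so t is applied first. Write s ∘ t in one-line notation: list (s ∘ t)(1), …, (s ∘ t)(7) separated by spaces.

Chase each element through t then s: 1 → 4 → 1; 2 → 2 → 2; 3 → 6 → 3; 4 → 3 → 5; 5 → 1 → 7; 6 → 5 → 4; 7 → 7 → 6.
Collecting the images, s ∘ t = [1 2 3 5 7 4 6].

1 2 3 5 7 4 6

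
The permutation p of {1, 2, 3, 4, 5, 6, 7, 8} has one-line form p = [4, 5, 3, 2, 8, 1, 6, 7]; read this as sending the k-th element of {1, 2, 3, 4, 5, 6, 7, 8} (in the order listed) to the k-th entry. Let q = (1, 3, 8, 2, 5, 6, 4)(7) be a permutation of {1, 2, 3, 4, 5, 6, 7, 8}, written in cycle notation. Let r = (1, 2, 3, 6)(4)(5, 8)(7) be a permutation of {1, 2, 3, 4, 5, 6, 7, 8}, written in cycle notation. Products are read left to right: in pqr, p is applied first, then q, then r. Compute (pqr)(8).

7

Apply the permutations in order: p(8) = 7, then q(7) = 7, then r(7) = 7. So (pqr)(8) = 7.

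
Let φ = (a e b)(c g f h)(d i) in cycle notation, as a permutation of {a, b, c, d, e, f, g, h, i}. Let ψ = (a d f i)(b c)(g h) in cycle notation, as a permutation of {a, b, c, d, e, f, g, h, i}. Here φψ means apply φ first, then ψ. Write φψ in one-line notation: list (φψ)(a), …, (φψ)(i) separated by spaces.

e d h a c g i b f

(φψ)(x) = ψ(φ(x)). Computing each image: ψ(φ(a)) = ψ(e) = e, ψ(φ(b)) = ψ(a) = d, ψ(φ(c)) = ψ(g) = h, ψ(φ(d)) = ψ(i) = a, ψ(φ(e)) = ψ(b) = c, ψ(φ(f)) = ψ(h) = g, ψ(φ(g)) = ψ(f) = i, ψ(φ(h)) = ψ(c) = b, ψ(φ(i)) = ψ(d) = f.
Hence φψ = [e d h a c g i b f].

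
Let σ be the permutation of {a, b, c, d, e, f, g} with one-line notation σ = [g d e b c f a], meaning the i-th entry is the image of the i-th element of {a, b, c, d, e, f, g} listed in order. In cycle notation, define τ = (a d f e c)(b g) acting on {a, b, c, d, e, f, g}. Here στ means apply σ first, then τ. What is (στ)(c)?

(στ)(c) = τ(σ(c)). σ(c) = e, then τ(e) = c. So (στ)(c) = c.

c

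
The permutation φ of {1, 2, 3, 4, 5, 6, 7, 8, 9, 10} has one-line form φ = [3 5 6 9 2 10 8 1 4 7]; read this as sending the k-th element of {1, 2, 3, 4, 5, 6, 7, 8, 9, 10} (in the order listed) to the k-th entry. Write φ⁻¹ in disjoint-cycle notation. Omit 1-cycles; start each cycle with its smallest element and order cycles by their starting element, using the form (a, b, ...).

(1, 8, 7, 10, 6, 3)(2, 5)(4, 9)

The cycle decomposition of φ is (1, 3, 6, 10, 7, 8)(2, 5)(4, 9).
Reversing each cycle (and rotating so the smallest element leads) gives φ⁻¹ = (1, 8, 7, 10, 6, 3)(2, 5)(4, 9).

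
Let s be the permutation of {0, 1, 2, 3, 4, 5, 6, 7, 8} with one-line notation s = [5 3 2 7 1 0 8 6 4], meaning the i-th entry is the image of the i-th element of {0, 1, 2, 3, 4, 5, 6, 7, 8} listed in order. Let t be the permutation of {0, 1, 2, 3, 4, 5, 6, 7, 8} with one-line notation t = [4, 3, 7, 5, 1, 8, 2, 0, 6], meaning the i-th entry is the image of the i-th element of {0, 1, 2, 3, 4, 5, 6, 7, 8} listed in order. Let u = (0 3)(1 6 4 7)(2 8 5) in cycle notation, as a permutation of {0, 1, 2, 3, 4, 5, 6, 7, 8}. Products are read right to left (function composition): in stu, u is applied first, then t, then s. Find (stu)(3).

1

(stu)(3) = s(t(u(3))). u(3) = 0, then t(0) = 4, then s(4) = 1, so the result is 1.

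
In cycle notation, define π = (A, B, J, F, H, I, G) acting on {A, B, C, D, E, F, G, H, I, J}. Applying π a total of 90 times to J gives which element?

B

J lies in the 7-cycle (A, B, J, F, H, I, G).
Powers repeat with period 7 on this cycle, and 90 mod 7 = 6, so π^90(J) = π^6(J).
Stepping 6 places around the cycle: J → F → H → I → G → A → B.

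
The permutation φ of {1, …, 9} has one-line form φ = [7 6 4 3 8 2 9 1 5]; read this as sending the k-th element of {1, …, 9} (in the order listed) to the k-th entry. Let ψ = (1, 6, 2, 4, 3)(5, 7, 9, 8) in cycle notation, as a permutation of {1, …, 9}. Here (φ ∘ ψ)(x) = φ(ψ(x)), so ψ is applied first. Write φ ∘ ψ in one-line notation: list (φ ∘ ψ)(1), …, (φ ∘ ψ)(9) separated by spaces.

Chase each element through ψ then φ: 1 → 6 → 2; 2 → 4 → 3; 3 → 1 → 7; 4 → 3 → 4; 5 → 7 → 9; 6 → 2 → 6; 7 → 9 → 5; 8 → 5 → 8; 9 → 8 → 1.
So φ ∘ ψ in one-line form is 2 3 7 4 9 6 5 8 1.

2 3 7 4 9 6 5 8 1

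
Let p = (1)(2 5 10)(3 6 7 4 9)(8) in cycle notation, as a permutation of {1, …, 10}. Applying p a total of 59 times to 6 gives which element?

6 lies in the 5-cycle (3 6 7 4 9).
Since the cycle has length 5, p^59 acts on it the same as p^4 (59 mod 5 = 4).
Advancing 4 steps from 6: 6 → 7 → 4 → 9 → 3.

3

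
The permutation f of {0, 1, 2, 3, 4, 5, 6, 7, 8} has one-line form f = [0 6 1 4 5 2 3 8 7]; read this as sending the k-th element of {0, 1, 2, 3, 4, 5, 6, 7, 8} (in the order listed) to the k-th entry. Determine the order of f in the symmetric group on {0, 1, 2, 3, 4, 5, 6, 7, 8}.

6

The disjoint-cycle form of f has cycle lengths 6, 2, 1.
The order of f is the least common multiple of its cycle lengths: lcm(6, 2) = 6.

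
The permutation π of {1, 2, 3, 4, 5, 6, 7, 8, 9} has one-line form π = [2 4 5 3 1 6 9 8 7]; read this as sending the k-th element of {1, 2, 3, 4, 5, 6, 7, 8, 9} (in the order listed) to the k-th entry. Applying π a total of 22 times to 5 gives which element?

Tracing 5 → 1 → … returns to 5 after 5 steps, so 5 lies in a 5-cycle (1 2 4 3 5).
On a 5-cycle, π^5 is the identity, so π^22 = π^2 there (22 ≡ 2 mod 5).
Advancing 2 steps from 5: 5 → 1 → 2.

2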